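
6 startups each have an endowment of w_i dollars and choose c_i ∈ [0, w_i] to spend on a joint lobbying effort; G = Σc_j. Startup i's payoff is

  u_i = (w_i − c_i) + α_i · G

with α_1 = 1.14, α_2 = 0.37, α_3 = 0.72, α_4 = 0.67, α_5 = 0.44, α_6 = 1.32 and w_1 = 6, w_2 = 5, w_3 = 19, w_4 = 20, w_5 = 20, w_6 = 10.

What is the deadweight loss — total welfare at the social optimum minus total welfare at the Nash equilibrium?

∂u_i/∂c_i = α_i − 1, so startup i contributes w_i if α_i > 1, else 0.
α_i > 1 for i ∈ {1, 6}; NE contributions (6, 0, 0, 0, 0, 10), G = 16.
W^NE = Σw_i − G^NE + (Σα_i)·G^NE = 80 + 3.66·16 = 138.56.
Planner: ∂(Σu_j)/∂c_i = Σα_j − 1 = 3.66 > 0, so everyone contributes w_i; G^SO = 80, W^SO = 80 + 3.66·80 = 372.8.
Deadweight loss = 234.24.

234.24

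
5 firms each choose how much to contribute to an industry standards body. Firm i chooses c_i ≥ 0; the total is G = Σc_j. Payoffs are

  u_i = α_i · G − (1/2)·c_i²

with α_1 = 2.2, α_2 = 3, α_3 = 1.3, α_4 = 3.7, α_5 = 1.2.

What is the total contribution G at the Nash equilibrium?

Firm i's FOC: ∂u_i/∂c_i = α_i − c_i = 0, so c_i* = α_i.
NE contributions = (2.2, 3, 1.3, 3.7, 1.2); G = 11.4.

11.4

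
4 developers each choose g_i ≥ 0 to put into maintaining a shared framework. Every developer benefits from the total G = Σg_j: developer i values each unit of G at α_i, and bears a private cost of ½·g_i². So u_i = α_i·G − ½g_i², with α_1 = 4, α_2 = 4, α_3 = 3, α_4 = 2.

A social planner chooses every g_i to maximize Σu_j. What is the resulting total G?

Planner FOC: ∂(Σu_j)/∂g_i = (Σα_j) − g_i = 0, so g_i^SO = Σα_j = 13 for every i; G^SO = 52.

52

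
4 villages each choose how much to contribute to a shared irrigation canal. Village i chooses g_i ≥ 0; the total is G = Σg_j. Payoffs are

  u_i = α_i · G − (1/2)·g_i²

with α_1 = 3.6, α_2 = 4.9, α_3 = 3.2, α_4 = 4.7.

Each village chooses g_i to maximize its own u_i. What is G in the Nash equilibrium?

Village i's FOC: ∂u_i/∂g_i = α_i − g_i = 0, so g_i* = α_i.
NE contributions = (3.6, 4.9, 3.2, 4.7); G = 16.4.

16.4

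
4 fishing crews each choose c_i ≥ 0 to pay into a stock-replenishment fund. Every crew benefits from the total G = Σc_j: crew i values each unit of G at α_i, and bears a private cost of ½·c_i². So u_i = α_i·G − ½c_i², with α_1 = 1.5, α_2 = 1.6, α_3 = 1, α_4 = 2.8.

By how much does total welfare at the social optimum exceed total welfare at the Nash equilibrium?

54.435

Crew i's FOC: ∂u_i/∂c_i = α_i − c_i = 0, so c_i* = α_i.
NE contributions = (1.5, 1.6, 1, 2.8); G = 6.9.
W^NE = (Σα)·G − ½Σα_i² = 6.9² − ½·13.65 = 40.785.
Planner sets c_i = Σα_j = 6.9 for every i, so G^SO = 4·6.9 = 27.6.
W^SO = (Σα)·G^SO − ½·4·(Σα)² = (4/2)·6.9² = 95.22.
Deadweight loss = W^SO − W^NE = 54.435.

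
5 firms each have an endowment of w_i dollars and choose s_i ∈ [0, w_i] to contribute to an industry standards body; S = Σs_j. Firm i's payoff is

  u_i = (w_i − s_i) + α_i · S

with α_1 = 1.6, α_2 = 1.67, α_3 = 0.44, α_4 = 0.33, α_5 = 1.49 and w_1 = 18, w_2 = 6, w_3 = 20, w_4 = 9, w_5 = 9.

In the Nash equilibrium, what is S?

∂u_i/∂s_i = α_i − 1, so firm i contributes w_i if α_i > 1, else 0.
α_i > 1 for i ∈ {1, 2, 5}; NE contributions (18, 6, 0, 0, 9), S = 33.

33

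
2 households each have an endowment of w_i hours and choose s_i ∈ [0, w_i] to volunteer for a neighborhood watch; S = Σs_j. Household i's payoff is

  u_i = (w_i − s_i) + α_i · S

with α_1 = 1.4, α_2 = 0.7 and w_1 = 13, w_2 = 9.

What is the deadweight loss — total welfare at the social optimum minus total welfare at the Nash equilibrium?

∂u_i/∂s_i = α_i − 1, so household i contributes w_i if α_i > 1, else 0.
α_i > 1 for i ∈ {1}; NE contributions (13, 0), S = 13.
W^NE = Σw_i − S^NE + (Σα_i)·S^NE = 22 + 1.1·13 = 36.3.
Planner: ∂(Σu_j)/∂s_i = Σα_j − 1 = 1.1 > 0, so everyone contributes w_i; S^SO = 22, W^SO = 22 + 1.1·22 = 46.2.
Deadweight loss = 9.9.

9.9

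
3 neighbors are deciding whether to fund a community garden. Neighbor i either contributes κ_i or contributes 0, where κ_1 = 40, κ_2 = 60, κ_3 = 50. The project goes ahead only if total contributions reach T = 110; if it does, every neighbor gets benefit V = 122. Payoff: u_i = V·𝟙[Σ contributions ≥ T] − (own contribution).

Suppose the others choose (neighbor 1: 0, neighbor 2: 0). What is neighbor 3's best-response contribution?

Others' total = 0. Even contributing 50 gives 50 < 110: no benefit either way.
Best response: 0.

0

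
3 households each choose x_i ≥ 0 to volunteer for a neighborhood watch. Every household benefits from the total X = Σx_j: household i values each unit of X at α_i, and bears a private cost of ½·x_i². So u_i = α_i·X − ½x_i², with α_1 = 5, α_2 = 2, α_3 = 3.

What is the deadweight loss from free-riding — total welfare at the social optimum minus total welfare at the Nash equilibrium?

69

Household i's FOC: ∂u_i/∂x_i = α_i − x_i = 0, so x_i* = α_i.
NE contributions = (5, 2, 3); X = 10.
W^NE = (Σα)·X − ½Σα_i² = 10² − ½·38 = 81.
Planner sets x_i = Σα_j = 10 for every i, so X^SO = 3·10 = 30.
W^SO = (Σα)·X^SO − ½·3·(Σα)² = (3/2)·10² = 150.
Deadweight loss = W^SO − W^NE = 69.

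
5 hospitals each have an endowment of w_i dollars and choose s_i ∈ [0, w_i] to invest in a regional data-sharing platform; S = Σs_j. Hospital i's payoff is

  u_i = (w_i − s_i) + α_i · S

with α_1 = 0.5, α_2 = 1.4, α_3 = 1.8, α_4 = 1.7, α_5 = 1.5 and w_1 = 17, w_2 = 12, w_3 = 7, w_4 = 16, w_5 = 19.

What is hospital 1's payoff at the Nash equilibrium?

44

∂u_i/∂s_i = α_i − 1, so hospital i contributes w_i if α_i > 1, else 0.
α_i > 1 for i ∈ {2, 3, 4, 5}; NE contributions (0, 12, 7, 16, 19), S = 54.
u_1 = (17 − 0) + 0.5·54 = 44.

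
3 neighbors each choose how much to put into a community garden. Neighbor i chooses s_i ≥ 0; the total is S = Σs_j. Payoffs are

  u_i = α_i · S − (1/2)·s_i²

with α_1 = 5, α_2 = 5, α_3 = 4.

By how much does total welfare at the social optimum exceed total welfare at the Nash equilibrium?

Neighbor i's FOC: ∂u_i/∂s_i = α_i − s_i = 0, so s_i* = α_i.
NE contributions = (5, 5, 4); S = 14.
W^NE = (Σα)·S − ½Σα_i² = 14² − ½·66 = 163.
Planner sets s_i = Σα_j = 14 for every i, so S^SO = 3·14 = 42.
W^SO = (Σα)·S^SO − ½·3·(Σα)² = (3/2)·14² = 294.
Deadweight loss = W^SO − W^NE = 131.

131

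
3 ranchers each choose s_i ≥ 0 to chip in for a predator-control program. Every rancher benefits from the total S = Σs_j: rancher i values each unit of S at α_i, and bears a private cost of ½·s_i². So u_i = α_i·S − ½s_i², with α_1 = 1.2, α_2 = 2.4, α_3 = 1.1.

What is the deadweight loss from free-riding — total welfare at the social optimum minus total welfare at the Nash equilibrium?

Rancher i's FOC: ∂u_i/∂s_i = α_i − s_i = 0, so s_i* = α_i.
NE contributions = (1.2, 2.4, 1.1); S = 4.7.
W^NE = (Σα)·S − ½Σα_i² = 4.7² − ½·8.41 = 17.885.
Planner sets s_i = Σα_j = 4.7 for every i, so S^SO = 3·4.7 = 14.1.
W^SO = (Σα)·S^SO − ½·3·(Σα)² = (3/2)·4.7² = 33.135.
Deadweight loss = W^SO − W^NE = 15.25.

15.25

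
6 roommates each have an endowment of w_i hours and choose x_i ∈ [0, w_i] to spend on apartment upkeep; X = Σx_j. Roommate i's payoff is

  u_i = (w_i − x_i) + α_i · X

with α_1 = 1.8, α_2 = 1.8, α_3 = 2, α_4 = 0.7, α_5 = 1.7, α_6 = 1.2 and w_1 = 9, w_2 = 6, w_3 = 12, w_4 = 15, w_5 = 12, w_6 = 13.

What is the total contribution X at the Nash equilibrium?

52

∂u_i/∂x_i = α_i − 1, so roommate i contributes w_i if α_i > 1, else 0.
α_i > 1 for i ∈ {1, 2, 3, 5, 6}; NE contributions (9, 6, 12, 0, 12, 13), X = 52.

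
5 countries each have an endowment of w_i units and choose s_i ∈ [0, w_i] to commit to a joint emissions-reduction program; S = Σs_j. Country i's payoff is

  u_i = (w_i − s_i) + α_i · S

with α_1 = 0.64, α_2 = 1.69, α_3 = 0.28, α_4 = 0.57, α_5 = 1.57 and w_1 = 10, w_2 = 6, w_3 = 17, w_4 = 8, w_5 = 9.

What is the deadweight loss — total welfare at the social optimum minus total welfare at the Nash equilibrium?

131.25

∂u_i/∂s_i = α_i − 1, so country i contributes w_i if α_i > 1, else 0.
α_i > 1 for i ∈ {2, 5}; NE contributions (0, 6, 0, 0, 9), S = 15.
W^NE = Σw_i − S^NE + (Σα_i)·S^NE = 50 + 3.75·15 = 106.25.
Planner: ∂(Σu_j)/∂s_i = Σα_j − 1 = 3.75 > 0, so everyone contributes w_i; S^SO = 50, W^SO = 50 + 3.75·50 = 237.5.
Deadweight loss = 131.25.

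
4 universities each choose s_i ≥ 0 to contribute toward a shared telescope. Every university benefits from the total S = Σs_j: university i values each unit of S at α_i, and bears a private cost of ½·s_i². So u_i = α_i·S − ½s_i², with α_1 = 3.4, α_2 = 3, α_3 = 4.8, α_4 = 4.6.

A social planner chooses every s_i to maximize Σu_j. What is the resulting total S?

Planner FOC: ∂(Σu_j)/∂s_i = (Σα_j) − s_i = 0, so s_i^SO = Σα_j = 15.8 for every i; S^SO = 63.2.

63.2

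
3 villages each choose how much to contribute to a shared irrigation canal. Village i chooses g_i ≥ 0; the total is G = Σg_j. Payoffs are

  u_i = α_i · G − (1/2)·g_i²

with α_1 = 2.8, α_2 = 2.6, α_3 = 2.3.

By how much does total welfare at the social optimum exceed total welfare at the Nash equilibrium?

39.59

Village i's FOC: ∂u_i/∂g_i = α_i − g_i = 0, so g_i* = α_i.
NE contributions = (2.8, 2.6, 2.3); G = 7.7.
W^NE = (Σα)·G − ½Σα_i² = 7.7² − ½·19.89 = 49.345.
Planner sets g_i = Σα_j = 7.7 for every i, so G^SO = 3·7.7 = 23.1.
W^SO = (Σα)·G^SO − ½·3·(Σα)² = (3/2)·7.7² = 88.935.
Deadweight loss = W^SO − W^NE = 39.59.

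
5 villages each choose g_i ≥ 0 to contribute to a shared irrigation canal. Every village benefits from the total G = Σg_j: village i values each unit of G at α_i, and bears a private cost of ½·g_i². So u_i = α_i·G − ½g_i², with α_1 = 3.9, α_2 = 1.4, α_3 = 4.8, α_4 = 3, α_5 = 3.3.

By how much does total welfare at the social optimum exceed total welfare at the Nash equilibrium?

Village i's FOC: ∂u_i/∂g_i = α_i − g_i = 0, so g_i* = α_i.
NE contributions = (3.9, 1.4, 4.8, 3, 3.3); G = 16.4.
W^NE = (Σα)·G − ½Σα_i² = 16.4² − ½·60.1 = 238.91.
Planner sets g_i = Σα_j = 16.4 for every i, so G^SO = 5·16.4 = 82.
W^SO = (Σα)·G^SO − ½·5·(Σα)² = (5/2)·16.4² = 672.4.
Deadweight loss = W^SO − W^NE = 433.49.

433.49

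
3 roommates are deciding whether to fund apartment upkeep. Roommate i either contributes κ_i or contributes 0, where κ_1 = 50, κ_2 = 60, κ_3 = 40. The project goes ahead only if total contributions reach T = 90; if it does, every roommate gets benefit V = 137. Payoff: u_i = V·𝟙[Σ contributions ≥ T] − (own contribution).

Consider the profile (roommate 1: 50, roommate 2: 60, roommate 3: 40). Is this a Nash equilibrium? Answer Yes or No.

Total = 150 ≥ 90: provided.
Roommate 1 (pledges 50, payoff 87): dropping to 0 → total 100, payoff 137. Profitable deviation.

No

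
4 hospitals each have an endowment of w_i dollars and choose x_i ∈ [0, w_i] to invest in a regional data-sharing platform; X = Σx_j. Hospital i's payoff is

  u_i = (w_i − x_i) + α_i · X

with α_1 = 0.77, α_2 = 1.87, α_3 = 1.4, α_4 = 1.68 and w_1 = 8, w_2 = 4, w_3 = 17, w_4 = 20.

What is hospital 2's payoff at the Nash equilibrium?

∂u_i/∂x_i = α_i − 1, so hospital i contributes w_i if α_i > 1, else 0.
α_i > 1 for i ∈ {2, 3, 4}; NE contributions (0, 4, 17, 20), X = 41.
u_2 = (4 − 4) + 1.87·41 = 76.67.

76.67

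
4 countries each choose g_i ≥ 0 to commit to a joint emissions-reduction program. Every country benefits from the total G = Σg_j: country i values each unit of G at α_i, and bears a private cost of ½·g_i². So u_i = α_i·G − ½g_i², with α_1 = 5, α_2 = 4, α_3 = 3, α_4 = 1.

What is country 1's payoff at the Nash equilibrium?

52.5

Country i's FOC: ∂u_i/∂g_i = α_i − g_i = 0, so g_i* = α_i.
NE contributions = (5, 4, 3, 1); G = 13.
u_1 = α_1·G − ½·(g_1)² = 5·13 − ½·5² = 52.5.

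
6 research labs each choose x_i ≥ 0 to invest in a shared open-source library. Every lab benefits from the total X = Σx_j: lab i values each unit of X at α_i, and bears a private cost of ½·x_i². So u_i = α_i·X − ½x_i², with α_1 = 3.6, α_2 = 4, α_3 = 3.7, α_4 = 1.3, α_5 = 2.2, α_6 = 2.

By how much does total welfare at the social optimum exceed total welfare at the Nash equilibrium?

591.07

Lab i's FOC: ∂u_i/∂x_i = α_i − x_i = 0, so x_i* = α_i.
NE contributions = (3.6, 4, 3.7, 1.3, 2.2, 2); X = 16.8.
W^NE = (Σα)·X − ½Σα_i² = 16.8² − ½·53.18 = 255.65.
Planner sets x_i = Σα_j = 16.8 for every i, so X^SO = 6·16.8 = 100.8.
W^SO = (Σα)·X^SO − ½·6·(Σα)² = (6/2)·16.8² = 846.72.
Deadweight loss = W^SO − W^NE = 591.07.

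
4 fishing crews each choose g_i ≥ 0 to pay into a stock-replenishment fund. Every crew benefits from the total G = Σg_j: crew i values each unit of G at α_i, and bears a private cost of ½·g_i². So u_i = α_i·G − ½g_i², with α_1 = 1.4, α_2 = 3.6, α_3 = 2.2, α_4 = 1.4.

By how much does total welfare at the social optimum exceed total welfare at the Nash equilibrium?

84.82

Crew i's FOC: ∂u_i/∂g_i = α_i − g_i = 0, so g_i* = α_i.
NE contributions = (1.4, 3.6, 2.2, 1.4); G = 8.6.
W^NE = (Σα)·G − ½Σα_i² = 8.6² − ½·21.72 = 63.1.
Planner sets g_i = Σα_j = 8.6 for every i, so G^SO = 4·8.6 = 34.4.
W^SO = (Σα)·G^SO − ½·4·(Σα)² = (4/2)·8.6² = 147.92.
Deadweight loss = W^SO − W^NE = 84.82.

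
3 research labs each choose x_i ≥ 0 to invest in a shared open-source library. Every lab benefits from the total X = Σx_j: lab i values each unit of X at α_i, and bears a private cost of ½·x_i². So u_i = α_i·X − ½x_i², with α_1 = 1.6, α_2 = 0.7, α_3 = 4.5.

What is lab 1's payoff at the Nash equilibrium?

Lab i's FOC: ∂u_i/∂x_i = α_i − x_i = 0, so x_i* = α_i.
NE contributions = (1.6, 0.7, 4.5); X = 6.8.
u_1 = α_1·X − ½·(x_1)² = 1.6·6.8 − ½·1.6² = 9.6.

9.6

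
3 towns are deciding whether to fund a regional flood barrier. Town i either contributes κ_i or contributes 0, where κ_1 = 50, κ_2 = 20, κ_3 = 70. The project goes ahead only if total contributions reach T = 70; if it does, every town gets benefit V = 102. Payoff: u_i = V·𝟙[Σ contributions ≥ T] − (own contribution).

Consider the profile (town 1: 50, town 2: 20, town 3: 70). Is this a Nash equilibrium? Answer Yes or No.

Total = 140 ≥ 70: provided.
Town 1 (pledges 50, payoff 52): dropping to 0 → total 90, payoff 102. Profitable deviation.

No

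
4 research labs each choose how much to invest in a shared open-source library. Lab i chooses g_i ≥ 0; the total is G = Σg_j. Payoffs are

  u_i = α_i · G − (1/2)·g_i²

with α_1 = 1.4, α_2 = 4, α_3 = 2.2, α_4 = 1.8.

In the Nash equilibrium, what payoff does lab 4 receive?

15.3

Lab i's FOC: ∂u_i/∂g_i = α_i − g_i = 0, so g_i* = α_i.
NE contributions = (1.4, 4, 2.2, 1.8); G = 9.4.
u_4 = α_4·G − ½·(g_4)² = 1.8·9.4 − ½·1.8² = 15.3.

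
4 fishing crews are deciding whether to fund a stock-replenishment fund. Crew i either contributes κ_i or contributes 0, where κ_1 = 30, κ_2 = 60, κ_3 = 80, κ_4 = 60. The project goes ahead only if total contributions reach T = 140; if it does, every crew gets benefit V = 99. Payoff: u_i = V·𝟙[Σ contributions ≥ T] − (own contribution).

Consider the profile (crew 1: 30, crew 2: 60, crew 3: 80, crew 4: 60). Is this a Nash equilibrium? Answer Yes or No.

Total = 230 ≥ 140: provided.
Crew 1 (pledges 30, payoff 69): dropping to 0 → total 200, payoff 99. Profitable deviation.

No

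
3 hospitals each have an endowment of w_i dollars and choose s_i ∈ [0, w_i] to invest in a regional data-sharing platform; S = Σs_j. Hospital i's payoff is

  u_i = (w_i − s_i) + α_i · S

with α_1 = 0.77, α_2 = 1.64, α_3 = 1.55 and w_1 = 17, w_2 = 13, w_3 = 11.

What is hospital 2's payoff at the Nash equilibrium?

∂u_i/∂s_i = α_i − 1, so hospital i contributes w_i if α_i > 1, else 0.
α_i > 1 for i ∈ {2, 3}; NE contributions (0, 13, 11), S = 24.
u_2 = (13 − 13) + 1.64·24 = 39.36.

39.36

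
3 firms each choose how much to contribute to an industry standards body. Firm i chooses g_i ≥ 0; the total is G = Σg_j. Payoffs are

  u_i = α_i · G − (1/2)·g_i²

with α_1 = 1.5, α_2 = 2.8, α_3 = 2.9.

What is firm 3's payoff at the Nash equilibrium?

Firm i's FOC: ∂u_i/∂g_i = α_i − g_i = 0, so g_i* = α_i.
NE contributions = (1.5, 2.8, 2.9); G = 7.2.
u_3 = α_3·G − ½·(g_3)² = 2.9·7.2 − ½·2.9² = 16.675.

16.675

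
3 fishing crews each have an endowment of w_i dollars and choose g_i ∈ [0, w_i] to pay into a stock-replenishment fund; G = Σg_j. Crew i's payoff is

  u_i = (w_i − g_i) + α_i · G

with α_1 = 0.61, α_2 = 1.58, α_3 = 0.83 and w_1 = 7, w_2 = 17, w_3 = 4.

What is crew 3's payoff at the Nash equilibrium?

18.11

∂u_i/∂g_i = α_i − 1, so crew i contributes w_i if α_i > 1, else 0.
α_i > 1 for i ∈ {2}; NE contributions (0, 17, 0), G = 17.
u_3 = (4 − 0) + 0.83·17 = 18.11.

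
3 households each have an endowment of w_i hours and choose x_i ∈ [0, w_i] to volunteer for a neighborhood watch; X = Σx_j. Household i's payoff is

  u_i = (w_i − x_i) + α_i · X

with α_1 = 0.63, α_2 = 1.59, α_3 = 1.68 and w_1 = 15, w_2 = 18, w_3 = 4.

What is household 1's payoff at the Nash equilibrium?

28.86

∂u_i/∂x_i = α_i − 1, so household i contributes w_i if α_i > 1, else 0.
α_i > 1 for i ∈ {2, 3}; NE contributions (0, 18, 4), X = 22.
u_1 = (15 − 0) + 0.63·22 = 28.86.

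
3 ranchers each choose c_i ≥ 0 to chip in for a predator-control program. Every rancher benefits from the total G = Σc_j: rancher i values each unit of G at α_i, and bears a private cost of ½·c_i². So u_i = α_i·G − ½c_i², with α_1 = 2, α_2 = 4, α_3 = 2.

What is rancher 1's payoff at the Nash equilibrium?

Rancher i's FOC: ∂u_i/∂c_i = α_i − c_i = 0, so c_i* = α_i.
NE contributions = (2, 4, 2); G = 8.
u_1 = α_1·G − ½·(c_1)² = 2·8 − ½·2² = 14.

14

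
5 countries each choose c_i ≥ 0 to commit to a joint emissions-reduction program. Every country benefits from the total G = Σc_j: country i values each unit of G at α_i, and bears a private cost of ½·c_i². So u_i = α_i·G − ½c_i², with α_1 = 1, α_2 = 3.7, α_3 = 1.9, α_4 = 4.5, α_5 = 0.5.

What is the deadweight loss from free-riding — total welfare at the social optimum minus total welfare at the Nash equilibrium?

Country i's FOC: ∂u_i/∂c_i = α_i − c_i = 0, so c_i* = α_i.
NE contributions = (1, 3.7, 1.9, 4.5, 0.5); G = 11.6.
W^NE = (Σα)·G − ½Σα_i² = 11.6² − ½·38.8 = 115.16.
Planner sets c_i = Σα_j = 11.6 for every i, so G^SO = 5·11.6 = 58.
W^SO = (Σα)·G^SO − ½·5·(Σα)² = (5/2)·11.6² = 336.4.
Deadweight loss = W^SO − W^NE = 221.24.

221.24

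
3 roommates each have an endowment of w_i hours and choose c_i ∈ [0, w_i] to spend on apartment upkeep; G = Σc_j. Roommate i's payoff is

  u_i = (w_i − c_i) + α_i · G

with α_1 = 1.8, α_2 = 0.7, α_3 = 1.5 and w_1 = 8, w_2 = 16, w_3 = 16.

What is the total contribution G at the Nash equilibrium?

∂u_i/∂c_i = α_i − 1, so roommate i contributes w_i if α_i > 1, else 0.
α_i > 1 for i ∈ {1, 3}; NE contributions (8, 0, 16), G = 24.

24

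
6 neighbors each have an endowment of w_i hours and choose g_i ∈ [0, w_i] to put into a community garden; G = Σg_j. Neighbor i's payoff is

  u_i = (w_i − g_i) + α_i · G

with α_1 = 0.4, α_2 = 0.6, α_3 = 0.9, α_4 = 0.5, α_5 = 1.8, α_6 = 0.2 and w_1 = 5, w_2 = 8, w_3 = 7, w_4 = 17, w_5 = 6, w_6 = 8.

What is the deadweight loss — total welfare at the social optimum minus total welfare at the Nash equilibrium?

∂u_i/∂g_i = α_i − 1, so neighbor i contributes w_i if α_i > 1, else 0.
α_i > 1 for i ∈ {5}; NE contributions (0, 0, 0, 0, 6, 0), G = 6.
W^NE = Σw_i − G^NE + (Σα_i)·G^NE = 51 + 3.4·6 = 71.4.
Planner: ∂(Σu_j)/∂g_i = Σα_j − 1 = 3.4 > 0, so everyone contributes w_i; G^SO = 51, W^SO = 51 + 3.4·51 = 224.4.
Deadweight loss = 153.

153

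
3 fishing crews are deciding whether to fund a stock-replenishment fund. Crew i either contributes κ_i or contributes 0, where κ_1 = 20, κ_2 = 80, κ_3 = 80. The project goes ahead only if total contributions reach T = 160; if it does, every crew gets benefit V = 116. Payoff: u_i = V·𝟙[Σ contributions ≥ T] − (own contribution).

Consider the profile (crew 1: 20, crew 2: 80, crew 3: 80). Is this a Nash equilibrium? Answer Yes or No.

Total = 180 ≥ 160: provided.
Crew 1 (pledges 20, payoff 96): dropping to 0 → total 160, payoff 116. Profitable deviation.

No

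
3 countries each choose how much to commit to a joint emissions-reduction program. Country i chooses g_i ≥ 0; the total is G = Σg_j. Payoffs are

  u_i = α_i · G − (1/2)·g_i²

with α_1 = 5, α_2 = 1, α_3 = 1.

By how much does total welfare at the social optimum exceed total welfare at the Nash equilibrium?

38

Country i's FOC: ∂u_i/∂g_i = α_i − g_i = 0, so g_i* = α_i.
NE contributions = (5, 1, 1); G = 7.
W^NE = (Σα)·G − ½Σα_i² = 7² − ½·27 = 35.5.
Planner sets g_i = Σα_j = 7 for every i, so G^SO = 3·7 = 21.
W^SO = (Σα)·G^SO − ½·3·(Σα)² = (3/2)·7² = 73.5.
Deadweight loss = W^SO − W^NE = 38.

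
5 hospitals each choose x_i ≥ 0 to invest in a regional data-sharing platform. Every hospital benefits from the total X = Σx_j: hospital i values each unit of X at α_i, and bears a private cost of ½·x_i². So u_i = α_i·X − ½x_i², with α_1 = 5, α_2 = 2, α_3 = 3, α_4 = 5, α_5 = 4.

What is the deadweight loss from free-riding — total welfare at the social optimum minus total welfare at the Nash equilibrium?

581

Hospital i's FOC: ∂u_i/∂x_i = α_i − x_i = 0, so x_i* = α_i.
NE contributions = (5, 2, 3, 5, 4); X = 19.
W^NE = (Σα)·X − ½Σα_i² = 19² − ½·79 = 321.5.
Planner sets x_i = Σα_j = 19 for every i, so X^SO = 5·19 = 95.
W^SO = (Σα)·X^SO − ½·5·(Σα)² = (5/2)·19² = 902.5.
Deadweight loss = W^SO − W^NE = 581.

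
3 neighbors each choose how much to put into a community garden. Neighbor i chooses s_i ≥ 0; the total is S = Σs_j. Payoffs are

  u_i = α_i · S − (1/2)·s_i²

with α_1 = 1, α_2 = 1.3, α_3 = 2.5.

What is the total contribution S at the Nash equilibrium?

Neighbor i's FOC: ∂u_i/∂s_i = α_i − s_i = 0, so s_i* = α_i.
NE contributions = (1, 1.3, 2.5); S = 4.8.

4.8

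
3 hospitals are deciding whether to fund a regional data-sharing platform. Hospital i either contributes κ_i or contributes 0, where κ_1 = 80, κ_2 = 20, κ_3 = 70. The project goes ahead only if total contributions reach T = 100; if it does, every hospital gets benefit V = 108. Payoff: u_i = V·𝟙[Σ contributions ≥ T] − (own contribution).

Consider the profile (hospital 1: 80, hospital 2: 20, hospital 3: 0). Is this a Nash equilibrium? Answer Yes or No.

Yes

Total = 100 ≥ 100: provided.
Hospital 1 (pledges 80, payoff 28): dropping to 0 → total 20, payoff 0. No gain.
Hospital 2 (pledges 20, payoff 88): dropping to 0 → total 80, payoff 0. No gain.
Hospital 3 (pledges 0, payoff 108): pledging 70 → total 170, payoff 38. No gain.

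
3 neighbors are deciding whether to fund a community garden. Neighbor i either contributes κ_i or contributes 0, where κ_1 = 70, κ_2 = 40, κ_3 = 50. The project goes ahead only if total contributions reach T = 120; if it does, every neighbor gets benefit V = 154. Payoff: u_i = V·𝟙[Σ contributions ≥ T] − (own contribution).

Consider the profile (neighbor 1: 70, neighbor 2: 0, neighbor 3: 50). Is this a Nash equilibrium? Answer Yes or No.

Yes

Total = 120 ≥ 120: provided.
Neighbor 1 (pledges 70, payoff 84): dropping to 0 → total 50, payoff 0. No gain.
Neighbor 2 (pledges 0, payoff 154): pledging 40 → total 160, payoff 114. No gain.
Neighbor 3 (pledges 50, payoff 104): dropping to 0 → total 70, payoff 0. No gain.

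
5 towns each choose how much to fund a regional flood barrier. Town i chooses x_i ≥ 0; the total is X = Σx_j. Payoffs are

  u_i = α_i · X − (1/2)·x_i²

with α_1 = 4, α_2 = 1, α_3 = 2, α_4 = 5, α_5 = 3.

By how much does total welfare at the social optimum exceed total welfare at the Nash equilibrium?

Town i's FOC: ∂u_i/∂x_i = α_i − x_i = 0, so x_i* = α_i.
NE contributions = (4, 1, 2, 5, 3); X = 15.
W^NE = (Σα)·X − ½Σα_i² = 15² − ½·55 = 197.5.
Planner sets x_i = Σα_j = 15 for every i, so X^SO = 5·15 = 75.
W^SO = (Σα)·X^SO − ½·5·(Σα)² = (5/2)·15² = 562.5.
Deadweight loss = W^SO − W^NE = 365.

365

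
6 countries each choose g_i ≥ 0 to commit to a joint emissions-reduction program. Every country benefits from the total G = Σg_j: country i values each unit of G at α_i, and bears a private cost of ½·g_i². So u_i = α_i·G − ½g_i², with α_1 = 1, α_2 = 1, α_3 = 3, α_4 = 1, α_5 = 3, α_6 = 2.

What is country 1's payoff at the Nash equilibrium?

Country i's FOC: ∂u_i/∂g_i = α_i − g_i = 0, so g_i* = α_i.
NE contributions = (1, 1, 3, 1, 3, 2); G = 11.
u_1 = α_1·G − ½·(g_1)² = 1·11 − ½·1² = 10.5.

10.5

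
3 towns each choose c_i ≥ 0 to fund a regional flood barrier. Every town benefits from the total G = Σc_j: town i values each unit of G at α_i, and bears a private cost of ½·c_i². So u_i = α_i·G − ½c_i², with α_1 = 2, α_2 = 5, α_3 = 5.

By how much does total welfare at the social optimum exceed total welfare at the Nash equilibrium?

Town i's FOC: ∂u_i/∂c_i = α_i − c_i = 0, so c_i* = α_i.
NE contributions = (2, 5, 5); G = 12.
W^NE = (Σα)·G − ½Σα_i² = 12² − ½·54 = 117.
Planner sets c_i = Σα_j = 12 for every i, so G^SO = 3·12 = 36.
W^SO = (Σα)·G^SO − ½·3·(Σα)² = (3/2)·12² = 216.
Deadweight loss = W^SO − W^NE = 99.

99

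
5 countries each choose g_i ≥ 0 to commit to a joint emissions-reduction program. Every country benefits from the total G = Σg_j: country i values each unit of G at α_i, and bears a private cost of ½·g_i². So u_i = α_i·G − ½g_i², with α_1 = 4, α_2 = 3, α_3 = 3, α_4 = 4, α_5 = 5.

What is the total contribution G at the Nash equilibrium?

Country i's FOC: ∂u_i/∂g_i = α_i − g_i = 0, so g_i* = α_i.
NE contributions = (4, 3, 3, 4, 5); G = 19.

19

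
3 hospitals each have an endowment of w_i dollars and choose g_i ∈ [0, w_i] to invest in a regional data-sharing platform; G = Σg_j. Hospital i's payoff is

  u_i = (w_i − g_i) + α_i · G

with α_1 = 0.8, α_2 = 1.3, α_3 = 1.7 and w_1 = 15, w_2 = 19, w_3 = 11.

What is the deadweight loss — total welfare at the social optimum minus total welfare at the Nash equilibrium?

42

∂u_i/∂g_i = α_i − 1, so hospital i contributes w_i if α_i > 1, else 0.
α_i > 1 for i ∈ {2, 3}; NE contributions (0, 19, 11), G = 30.
W^NE = Σw_i − G^NE + (Σα_i)·G^NE = 45 + 2.8·30 = 129.
Planner: ∂(Σu_j)/∂g_i = Σα_j − 1 = 2.8 > 0, so everyone contributes w_i; G^SO = 45, W^SO = 45 + 2.8·45 = 171.
Deadweight loss = 42.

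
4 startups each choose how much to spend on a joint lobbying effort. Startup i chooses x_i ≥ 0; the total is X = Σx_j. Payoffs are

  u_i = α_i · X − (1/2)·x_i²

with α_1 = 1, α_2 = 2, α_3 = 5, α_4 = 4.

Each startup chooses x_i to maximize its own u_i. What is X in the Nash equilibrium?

12

Startup i's FOC: ∂u_i/∂x_i = α_i − x_i = 0, so x_i* = α_i.
NE contributions = (1, 2, 5, 4); X = 12.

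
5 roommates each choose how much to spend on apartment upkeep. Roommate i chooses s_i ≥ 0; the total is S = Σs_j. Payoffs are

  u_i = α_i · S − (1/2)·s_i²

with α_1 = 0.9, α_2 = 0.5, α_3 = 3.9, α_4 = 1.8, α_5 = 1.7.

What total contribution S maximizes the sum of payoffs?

44

Planner FOC: ∂(Σu_j)/∂s_i = (Σα_j) − s_i = 0, so s_i^SO = Σα_j = 8.8 for every i; S^SO = 44.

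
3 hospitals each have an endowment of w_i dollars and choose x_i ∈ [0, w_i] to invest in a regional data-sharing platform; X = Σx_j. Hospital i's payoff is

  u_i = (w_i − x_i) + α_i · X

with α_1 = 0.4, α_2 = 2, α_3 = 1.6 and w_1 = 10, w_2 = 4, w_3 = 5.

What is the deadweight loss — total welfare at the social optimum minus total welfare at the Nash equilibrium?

30

∂u_i/∂x_i = α_i − 1, so hospital i contributes w_i if α_i > 1, else 0.
α_i > 1 for i ∈ {2, 3}; NE contributions (0, 4, 5), X = 9.
W^NE = Σw_i − X^NE + (Σα_i)·X^NE = 19 + 3·9 = 46.
Planner: ∂(Σu_j)/∂x_i = Σα_j − 1 = 3 > 0, so everyone contributes w_i; X^SO = 19, W^SO = 19 + 3·19 = 76.
Deadweight loss = 30.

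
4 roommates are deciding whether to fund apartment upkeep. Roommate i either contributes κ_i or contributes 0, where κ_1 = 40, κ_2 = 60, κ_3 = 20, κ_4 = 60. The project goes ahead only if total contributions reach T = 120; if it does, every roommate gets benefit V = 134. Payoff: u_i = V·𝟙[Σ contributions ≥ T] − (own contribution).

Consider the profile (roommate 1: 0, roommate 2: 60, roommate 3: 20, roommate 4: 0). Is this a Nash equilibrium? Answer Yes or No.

No

Total = 80 < 120: not provided.
Roommate 1 (pledges 0, payoff 0): pledging 40 → total 120, payoff 94. Profitable deviation.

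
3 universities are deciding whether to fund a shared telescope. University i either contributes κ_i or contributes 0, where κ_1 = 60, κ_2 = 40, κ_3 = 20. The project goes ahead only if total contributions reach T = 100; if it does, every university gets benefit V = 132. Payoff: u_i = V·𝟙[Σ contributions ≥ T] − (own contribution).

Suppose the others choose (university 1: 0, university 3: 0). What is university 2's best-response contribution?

0

Others' total = 0. Even contributing 40 gives 40 < 100: no benefit either way.
Best response: 0.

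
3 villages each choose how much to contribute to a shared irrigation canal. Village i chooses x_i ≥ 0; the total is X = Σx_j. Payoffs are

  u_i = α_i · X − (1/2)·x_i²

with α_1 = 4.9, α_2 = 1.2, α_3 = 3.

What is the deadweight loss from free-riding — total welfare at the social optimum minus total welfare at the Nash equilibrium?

58.63

Village i's FOC: ∂u_i/∂x_i = α_i − x_i = 0, so x_i* = α_i.
NE contributions = (4.9, 1.2, 3); X = 9.1.
W^NE = (Σα)·X − ½Σα_i² = 9.1² − ½·34.45 = 65.585.
Planner sets x_i = Σα_j = 9.1 for every i, so X^SO = 3·9.1 = 27.3.
W^SO = (Σα)·X^SO − ½·3·(Σα)² = (3/2)·9.1² = 124.215.
Deadweight loss = W^SO − W^NE = 58.63.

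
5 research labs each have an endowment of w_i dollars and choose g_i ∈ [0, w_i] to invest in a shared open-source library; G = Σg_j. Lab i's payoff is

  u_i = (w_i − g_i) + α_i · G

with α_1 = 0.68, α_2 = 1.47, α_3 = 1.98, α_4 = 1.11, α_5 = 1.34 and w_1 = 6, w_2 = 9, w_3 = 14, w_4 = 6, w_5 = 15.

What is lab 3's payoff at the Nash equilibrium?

87.12

∂u_i/∂g_i = α_i − 1, so lab i contributes w_i if α_i > 1, else 0.
α_i > 1 for i ∈ {2, 3, 4, 5}; NE contributions (0, 9, 14, 6, 15), G = 44.
u_3 = (14 − 14) + 1.98·44 = 87.12.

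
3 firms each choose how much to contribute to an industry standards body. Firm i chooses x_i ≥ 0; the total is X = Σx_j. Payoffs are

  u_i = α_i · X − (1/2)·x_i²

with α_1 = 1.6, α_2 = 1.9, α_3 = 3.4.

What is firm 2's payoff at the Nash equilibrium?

Firm i's FOC: ∂u_i/∂x_i = α_i − x_i = 0, so x_i* = α_i.
NE contributions = (1.6, 1.9, 3.4); X = 6.9.
u_2 = α_2·X − ½·(x_2)² = 1.9·6.9 − ½·1.9² = 11.305.

11.305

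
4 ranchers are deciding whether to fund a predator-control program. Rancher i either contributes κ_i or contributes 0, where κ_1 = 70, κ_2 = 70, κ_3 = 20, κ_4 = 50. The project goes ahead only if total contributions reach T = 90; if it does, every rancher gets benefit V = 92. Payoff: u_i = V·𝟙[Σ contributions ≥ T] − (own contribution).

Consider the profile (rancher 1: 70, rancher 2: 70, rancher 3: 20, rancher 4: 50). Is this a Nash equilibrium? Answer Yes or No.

No

Total = 210 ≥ 90: provided.
Rancher 1 (pledges 70, payoff 22): dropping to 0 → total 140, payoff 92. Profitable deviation.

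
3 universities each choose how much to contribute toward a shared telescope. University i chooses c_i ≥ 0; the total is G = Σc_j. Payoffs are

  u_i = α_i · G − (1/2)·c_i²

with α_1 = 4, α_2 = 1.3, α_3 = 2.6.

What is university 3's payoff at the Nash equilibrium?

17.16

University i's FOC: ∂u_i/∂c_i = α_i − c_i = 0, so c_i* = α_i.
NE contributions = (4, 1.3, 2.6); G = 7.9.
u_3 = α_3·G − ½·(c_3)² = 2.6·7.9 − ½·2.6² = 17.16.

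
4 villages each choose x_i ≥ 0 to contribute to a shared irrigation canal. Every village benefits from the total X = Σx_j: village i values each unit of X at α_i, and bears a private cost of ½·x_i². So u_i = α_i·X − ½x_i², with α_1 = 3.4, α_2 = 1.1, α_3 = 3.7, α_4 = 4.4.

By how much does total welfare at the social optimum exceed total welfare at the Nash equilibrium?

181.67

Village i's FOC: ∂u_i/∂x_i = α_i − x_i = 0, so x_i* = α_i.
NE contributions = (3.4, 1.1, 3.7, 4.4); X = 12.6.
W^NE = (Σα)·X − ½Σα_i² = 12.6² − ½·45.82 = 135.85.
Planner sets x_i = Σα_j = 12.6 for every i, so X^SO = 4·12.6 = 50.4.
W^SO = (Σα)·X^SO − ½·4·(Σα)² = (4/2)·12.6² = 317.52.
Deadweight loss = W^SO − W^NE = 181.67.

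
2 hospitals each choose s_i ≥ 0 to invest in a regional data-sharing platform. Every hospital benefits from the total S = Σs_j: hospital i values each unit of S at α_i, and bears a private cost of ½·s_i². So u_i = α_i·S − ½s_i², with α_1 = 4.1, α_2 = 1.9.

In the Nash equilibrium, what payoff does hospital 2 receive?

9.595

Hospital i's FOC: ∂u_i/∂s_i = α_i − s_i = 0, so s_i* = α_i.
NE contributions = (4.1, 1.9); S = 6.
u_2 = α_2·S − ½·(s_2)² = 1.9·6 − ½·1.9² = 9.595.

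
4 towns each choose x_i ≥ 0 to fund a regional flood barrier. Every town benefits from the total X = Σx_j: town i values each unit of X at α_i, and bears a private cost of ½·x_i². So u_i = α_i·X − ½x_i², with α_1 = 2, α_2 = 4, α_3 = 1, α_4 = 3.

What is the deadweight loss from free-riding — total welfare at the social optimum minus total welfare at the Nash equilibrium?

115

Town i's FOC: ∂u_i/∂x_i = α_i − x_i = 0, so x_i* = α_i.
NE contributions = (2, 4, 1, 3); X = 10.
W^NE = (Σα)·X − ½Σα_i² = 10² − ½·30 = 85.
Planner sets x_i = Σα_j = 10 for every i, so X^SO = 4·10 = 40.
W^SO = (Σα)·X^SO − ½·4·(Σα)² = (4/2)·10² = 200.
Deadweight loss = W^SO − W^NE = 115.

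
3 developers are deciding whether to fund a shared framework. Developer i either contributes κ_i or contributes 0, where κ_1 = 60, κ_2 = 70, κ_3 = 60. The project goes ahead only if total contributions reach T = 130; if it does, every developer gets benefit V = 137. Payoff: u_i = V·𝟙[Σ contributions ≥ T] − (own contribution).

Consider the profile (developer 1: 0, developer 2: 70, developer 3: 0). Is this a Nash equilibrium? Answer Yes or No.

No

Total = 70 < 130: not provided.
Developer 1 (pledges 0, payoff 0): pledging 60 → total 130, payoff 77. Profitable deviation.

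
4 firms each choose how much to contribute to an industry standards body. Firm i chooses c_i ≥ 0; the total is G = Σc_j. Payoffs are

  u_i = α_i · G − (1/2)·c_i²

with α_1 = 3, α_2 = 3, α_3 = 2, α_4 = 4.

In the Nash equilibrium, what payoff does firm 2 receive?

31.5

Firm i's FOC: ∂u_i/∂c_i = α_i − c_i = 0, so c_i* = α_i.
NE contributions = (3, 3, 2, 4); G = 12.
u_2 = α_2·G − ½·(c_2)² = 3·12 − ½·3² = 31.5.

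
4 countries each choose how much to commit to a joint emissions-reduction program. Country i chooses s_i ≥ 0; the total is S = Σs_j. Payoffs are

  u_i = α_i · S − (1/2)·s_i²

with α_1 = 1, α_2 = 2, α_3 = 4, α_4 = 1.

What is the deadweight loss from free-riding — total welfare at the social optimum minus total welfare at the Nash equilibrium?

Country i's FOC: ∂u_i/∂s_i = α_i − s_i = 0, so s_i* = α_i.
NE contributions = (1, 2, 4, 1); S = 8.
W^NE = (Σα)·S − ½Σα_i² = 8² − ½·22 = 53.
Planner sets s_i = Σα_j = 8 for every i, so S^SO = 4·8 = 32.
W^SO = (Σα)·S^SO − ½·4·(Σα)² = (4/2)·8² = 128.
Deadweight loss = W^SO − W^NE = 75.

75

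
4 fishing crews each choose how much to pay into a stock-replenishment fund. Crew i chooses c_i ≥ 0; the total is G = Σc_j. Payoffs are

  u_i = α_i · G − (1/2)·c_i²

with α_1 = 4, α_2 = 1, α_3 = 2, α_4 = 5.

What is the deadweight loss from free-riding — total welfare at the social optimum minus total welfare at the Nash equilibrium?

167

Crew i's FOC: ∂u_i/∂c_i = α_i − c_i = 0, so c_i* = α_i.
NE contributions = (4, 1, 2, 5); G = 12.
W^NE = (Σα)·G − ½Σα_i² = 12² − ½·46 = 121.
Planner sets c_i = Σα_j = 12 for every i, so G^SO = 4·12 = 48.
W^SO = (Σα)·G^SO − ½·4·(Σα)² = (4/2)·12² = 288.
Deadweight loss = W^SO − W^NE = 167.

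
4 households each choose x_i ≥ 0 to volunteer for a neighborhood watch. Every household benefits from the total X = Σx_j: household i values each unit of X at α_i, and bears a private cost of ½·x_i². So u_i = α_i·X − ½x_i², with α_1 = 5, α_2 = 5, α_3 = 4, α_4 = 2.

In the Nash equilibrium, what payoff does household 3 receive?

56

Household i's FOC: ∂u_i/∂x_i = α_i − x_i = 0, so x_i* = α_i.
NE contributions = (5, 5, 4, 2); X = 16.
u_3 = α_3·X − ½·(x_3)² = 4·16 − ½·4² = 56.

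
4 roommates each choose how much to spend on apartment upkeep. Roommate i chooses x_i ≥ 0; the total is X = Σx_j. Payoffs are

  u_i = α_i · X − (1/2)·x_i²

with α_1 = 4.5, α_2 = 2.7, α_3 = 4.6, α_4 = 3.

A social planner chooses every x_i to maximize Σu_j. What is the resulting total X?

Planner FOC: ∂(Σu_j)/∂x_i = (Σα_j) − x_i = 0, so x_i^SO = Σα_j = 14.8 for every i; X^SO = 59.2.

59.2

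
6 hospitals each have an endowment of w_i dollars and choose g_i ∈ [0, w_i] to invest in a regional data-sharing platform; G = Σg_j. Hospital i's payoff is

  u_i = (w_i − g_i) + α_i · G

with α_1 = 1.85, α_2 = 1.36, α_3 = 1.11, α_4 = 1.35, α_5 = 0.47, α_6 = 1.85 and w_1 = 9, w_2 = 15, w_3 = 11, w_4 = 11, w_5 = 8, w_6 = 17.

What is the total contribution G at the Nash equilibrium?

63

∂u_i/∂g_i = α_i − 1, so hospital i contributes w_i if α_i > 1, else 0.
α_i > 1 for i ∈ {1, 2, 3, 4, 6}; NE contributions (9, 15, 11, 11, 0, 17), G = 63.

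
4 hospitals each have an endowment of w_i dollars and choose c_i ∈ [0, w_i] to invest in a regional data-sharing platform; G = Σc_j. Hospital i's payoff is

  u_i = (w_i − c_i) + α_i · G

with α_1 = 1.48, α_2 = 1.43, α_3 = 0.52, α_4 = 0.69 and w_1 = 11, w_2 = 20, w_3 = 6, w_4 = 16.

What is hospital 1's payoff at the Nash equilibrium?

∂u_i/∂c_i = α_i − 1, so hospital i contributes w_i if α_i > 1, else 0.
α_i > 1 for i ∈ {1, 2}; NE contributions (11, 20, 0, 0), G = 31.
u_1 = (11 − 11) + 1.48·31 = 45.88.

45.88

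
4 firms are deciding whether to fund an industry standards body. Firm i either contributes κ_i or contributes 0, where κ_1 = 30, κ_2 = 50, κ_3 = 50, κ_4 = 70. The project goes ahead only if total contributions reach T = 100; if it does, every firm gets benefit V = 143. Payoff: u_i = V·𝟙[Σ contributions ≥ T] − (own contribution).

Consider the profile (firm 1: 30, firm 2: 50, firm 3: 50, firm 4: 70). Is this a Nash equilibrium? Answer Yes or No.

No

Total = 200 ≥ 100: provided.
Firm 1 (pledges 30, payoff 113): dropping to 0 → total 170, payoff 143. Profitable deviation.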